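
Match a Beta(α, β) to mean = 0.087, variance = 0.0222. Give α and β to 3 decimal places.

Let s = α+β. The Beta variance is μ(1−μ)/(s+1).
So s+1 = μ(1−μ)/σ² = (0.087×0.913)/0.0222 = 0.079431/0.0222 = 3.5780, giving s = 2.5780.
Then α = μs = 0.087×2.5780 = 0.224 and β = (1−μ)s = 0.913×2.5780 = 2.354.

α = 0.224, β = 2.354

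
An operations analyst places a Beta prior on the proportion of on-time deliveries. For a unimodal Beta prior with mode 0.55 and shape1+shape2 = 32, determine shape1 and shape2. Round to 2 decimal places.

shape1 = 17.50, shape2 = 14.50

Since the density peak of Beta(shape1,shape2) is at (shape1−1)/(shape1+shape2−2),
shape1 = 1 + 0.55(32−2) = 17.50 and shape2 = 32 − 17.50 = 14.50.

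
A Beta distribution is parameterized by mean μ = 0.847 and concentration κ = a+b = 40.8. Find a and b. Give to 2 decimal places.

a = μκ = 0.847×40.8 = 34.56 and b = (1−μ)κ = 0.153×40.8 = 6.24.

a = 34.56, b = 6.24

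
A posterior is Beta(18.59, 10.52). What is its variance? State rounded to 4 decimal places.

0.0077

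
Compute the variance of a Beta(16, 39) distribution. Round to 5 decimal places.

Var = αβ/[(α+β)²(α+β+1)] = (16×39)/(55²×56) = 624/169400 = 0.00368.

0.00368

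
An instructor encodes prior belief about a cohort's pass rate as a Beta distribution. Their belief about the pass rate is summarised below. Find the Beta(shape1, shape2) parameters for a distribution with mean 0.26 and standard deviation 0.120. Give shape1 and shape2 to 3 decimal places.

Variance = 0.120² = 0.014400. The moment-matching identity shape1+shape2 = μ(1−μ)/Var − 1 gives
shape1+shape2 = 0.1924/0.014400 − 1 = 12.3611, so shape1 = μ·12.3611 = 3.214 and shape2 = (1−μ)·12.3611 = 9.147.

shape1 = 3.214, shape2 = 9.147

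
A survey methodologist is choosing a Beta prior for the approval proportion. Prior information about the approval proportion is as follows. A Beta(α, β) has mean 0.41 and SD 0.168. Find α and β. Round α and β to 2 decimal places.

α = 3.10, β = 4.47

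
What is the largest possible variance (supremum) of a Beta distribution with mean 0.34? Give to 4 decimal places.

0.2244

For fixed mean μ the Beta variance is μ(1−μ)/(α+β+1), increasing as α+β decreases.
Its least upper bound (not attained) is μ(1−μ) = 0.34·0.66 = 0.2244.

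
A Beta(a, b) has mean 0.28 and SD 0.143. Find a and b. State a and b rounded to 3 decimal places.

a = 2.480, b = 6.378

σ² = 0.143² = 0.020449.
With s = a+b, Var = μ(1−μ)/(s+1), so s+1 = (0.28×0.72)/0.020449 = 9.8587 and s = 8.8587.
a = μs = 2.480, b = (1−μ)s = 6.378.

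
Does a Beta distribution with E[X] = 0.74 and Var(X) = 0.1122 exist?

For any Beta, Var(X) < E[X]·(1−E[X]).
Here μ(1−μ) = 0.74×0.26 = 0.1924, and 0.1122 < 0.1924.

Yes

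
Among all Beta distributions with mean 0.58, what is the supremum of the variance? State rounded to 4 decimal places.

Var = μ(1−μ)/(α+β+1), which approaches μ(1−μ) as α+β → 0.
So the supremum is μ(1−μ) = 0.58×0.42 = 0.2436.

0.2436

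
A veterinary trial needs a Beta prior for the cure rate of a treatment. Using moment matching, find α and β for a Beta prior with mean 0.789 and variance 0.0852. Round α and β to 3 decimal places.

α = 0.753, β = 0.201

Let s = α+β. The Beta variance is μ(1−μ)/(s+1).
So s+1 = μ(1−μ)/σ² = (0.789×0.211)/0.0852 = 0.166479/0.0852 = 1.9540, giving s = 0.9540.
Then α = μs = 0.789×0.9540 = 0.753 and β = (1−μ)s = 0.211×0.9540 = 0.201.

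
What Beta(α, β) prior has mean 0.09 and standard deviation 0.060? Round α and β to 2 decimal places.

α = 1.96, β = 19.79

σ² = 0.060² = 0.003600.
With s = α+β, Var = μ(1−μ)/(s+1), so s+1 = (0.09×0.91)/0.003600 = 22.7500 and s = 21.7500.
α = μs = 1.96, β = (1−μ)s = 19.79.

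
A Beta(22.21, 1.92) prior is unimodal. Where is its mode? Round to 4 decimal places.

With α,β > 1, mode = (α−1)/(α+β−2) = 21.21/22.13 = 0.9584.

0.9584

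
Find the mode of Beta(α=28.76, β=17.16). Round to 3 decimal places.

The density x^(α−1)(1−x)^(β−1) is maximised at (α−1)/(α+β−2) = 27.76/43.92 = 0.632.

0.632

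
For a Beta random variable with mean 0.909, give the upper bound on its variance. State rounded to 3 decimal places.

For fixed mean μ the Beta variance is μ(1−μ)/(α+β+1), increasing as α+β decreases.
Its least upper bound (not attained) is μ(1−μ) = 0.909·0.091 = 0.083.

0.083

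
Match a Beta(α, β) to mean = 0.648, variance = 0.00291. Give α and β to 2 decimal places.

By moment matching, α+β = μ(1−μ)/σ² − 1 = (0.648·0.352)/0.00291 − 1 = 78.3835 − 1 = 77.3835.
Since α/(α+β) = μ, α = 0.648·77.3835 = 50.14 and β = 0.352·77.3835 = 27.24.

α = 50.14, β = 27.24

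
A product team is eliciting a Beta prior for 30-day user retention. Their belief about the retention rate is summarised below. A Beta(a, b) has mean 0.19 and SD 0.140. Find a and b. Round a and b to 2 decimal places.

a = 1.30, b = 5.55

Variance = 0.140² = 0.019600. The moment-matching identity a+b = μ(1−μ)/Var − 1 gives
a+b = 0.1539/0.019600 − 1 = 6.8520, so a = μ·6.8520 = 1.30 and b = (1−μ)·6.8520 = 5.55.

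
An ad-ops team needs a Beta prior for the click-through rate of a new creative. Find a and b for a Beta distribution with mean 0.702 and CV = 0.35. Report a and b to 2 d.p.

σ = CV·μ = 0.35×0.702 = 0.24570, so σ² = 0.060368.
s+1 = μ(1−μ)/σ² = 0.209196/0.060368 = 3.4653, so s = a+b = 2.4653.
a = μs = 1.73, b = (1−μ)s = 0.73.

a = 1.73, b = 0.73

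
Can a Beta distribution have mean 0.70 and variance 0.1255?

Yes

The Beta variance bound is σ² < μ(1−μ).
Here μ(1−μ) = 0.70×0.30 = 0.2100, and 0.1255 < 0.2100.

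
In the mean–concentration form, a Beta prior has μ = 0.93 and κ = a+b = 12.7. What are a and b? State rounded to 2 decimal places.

a = 11.81, b = 0.89

a = μκ = 0.93×12.7 = 11.81 and b = (1−μ)κ = 0.07×12.7 = 0.89.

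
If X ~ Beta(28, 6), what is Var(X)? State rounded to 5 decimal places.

α+β = 34 and αβ = 168, so Var = αβ/[(α+β)²(α+β+1)] = 168/40460 = 0.00415.

0.00415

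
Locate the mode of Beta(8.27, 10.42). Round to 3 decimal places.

0.436

With α,β > 1, mode = (α−1)/(α+β−2) = 7.27/16.69 = 0.436.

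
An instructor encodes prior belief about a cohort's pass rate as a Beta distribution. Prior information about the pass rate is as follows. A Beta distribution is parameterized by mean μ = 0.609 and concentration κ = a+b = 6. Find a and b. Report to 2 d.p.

a = μκ = 0.609×6 = 3.65 and b = (1−μ)κ = 0.391×6 = 2.35.

a = 3.65, b = 2.35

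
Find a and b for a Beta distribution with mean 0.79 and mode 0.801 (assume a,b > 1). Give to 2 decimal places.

Let s = a+b. Mean gives a = μs = 0.79s; mode gives (a−1)/(s−2) = 0.801.
Substituting: 0.79s − 1 = 0.801(s−2) = 0.801s − 1.602, so -0.011s = -0.602 and s = 54.7273.
Then a = 0.79×54.7273 = 43.23 and b = s−a = 11.49.

a = 43.23, b = 11.49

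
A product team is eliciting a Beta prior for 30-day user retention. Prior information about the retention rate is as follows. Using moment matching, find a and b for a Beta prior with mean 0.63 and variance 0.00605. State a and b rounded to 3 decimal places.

a = 23.643, b = 13.886

Write ν = a+b; then a = μν and Var = μ(1−μ)/(ν+1).
ν = μ(1−μ)/Var − 1 = 0.2331/0.00605 − 1 = 37.5289.
a = 0.63·37.5289 = 23.643, b = 0.37·37.5289 = 13.886.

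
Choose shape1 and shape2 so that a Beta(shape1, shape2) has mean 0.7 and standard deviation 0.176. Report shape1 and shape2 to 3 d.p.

shape1 = 4.046, shape2 = 1.734

σ² = 0.176² = 0.030976.
With s = shape1+shape2, Var = μ(1−μ)/(s+1), so s+1 = (0.7×0.3)/0.030976 = 6.7794 and s = 5.7794.
shape1 = μs = 4.046, shape2 = (1−μ)s = 1.734.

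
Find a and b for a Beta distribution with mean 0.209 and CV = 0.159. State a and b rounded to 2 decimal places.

a = 31.08, b = 117.63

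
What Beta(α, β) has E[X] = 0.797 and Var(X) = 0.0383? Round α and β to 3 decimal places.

α = 2.570, β = 0.655

Let s = α+β. The Beta variance is μ(1−μ)/(s+1).
So s+1 = μ(1−μ)/σ² = (0.797×0.203)/0.0383 = 0.161791/0.0383 = 4.2243, giving s = 3.2243.
Then α = μs = 0.797×3.2243 = 2.570 and β = (1−μ)s = 0.203×3.2243 = 0.655.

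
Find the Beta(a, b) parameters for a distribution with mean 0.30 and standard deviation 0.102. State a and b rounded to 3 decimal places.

First σ² = 0.010404. Setting a = μn, b = (1−μ)n with n = a+b,
μ(1−μ)/(n+1) = 0.010404 ⇒ n+1 = 0.2100/0.010404 = 20.1845 ⇒ n = 19.1845.
Hence a = 0.30×19.1845 = 5.755, b = 0.70×19.1845 = 13.429.

a = 5.755, b = 13.429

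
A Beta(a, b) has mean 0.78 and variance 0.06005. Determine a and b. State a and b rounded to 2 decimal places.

a = 1.45, b = 0.41

Write ν = a+b; then a = μν and Var = μ(1−μ)/(ν+1).
ν = μ(1−μ)/Var − 1 = 0.1716/0.06005 − 1 = 1.8576.
a = 0.78·1.8576 = 1.45, b = 0.22·1.8576 = 0.41.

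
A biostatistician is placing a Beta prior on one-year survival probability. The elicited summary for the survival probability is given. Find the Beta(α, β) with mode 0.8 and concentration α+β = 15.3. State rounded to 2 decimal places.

Since the density peak of Beta(α,β) is at (α−1)/(α+β−2),
α = 1 + 0.8(15.3−2) = 11.64 and β = 15.3 − 11.64 = 3.66.

α = 11.64, β = 3.66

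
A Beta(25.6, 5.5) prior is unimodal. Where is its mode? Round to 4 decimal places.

The density x^(α−1)(1−x)^(β−1) is maximised at (α−1)/(α+β−2) = 24.6/29.1 = 0.8454.

0.8454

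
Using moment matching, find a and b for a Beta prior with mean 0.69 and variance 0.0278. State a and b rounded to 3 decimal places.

a = 4.619, b = 2.075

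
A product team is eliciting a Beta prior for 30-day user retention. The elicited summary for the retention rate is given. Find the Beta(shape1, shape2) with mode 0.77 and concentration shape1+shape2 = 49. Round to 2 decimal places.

For shape1,shape2>1 the mode is (shape1−1)/(shape1+shape2−2), so shape1 = mode·(κ−2)+1 = 0.77×47+1 = 37.19.
And shape2 = (1−mode)·(κ−2)+1 = 0.23×47+1 = 11.81.

shape1 = 37.19, shape2 = 11.81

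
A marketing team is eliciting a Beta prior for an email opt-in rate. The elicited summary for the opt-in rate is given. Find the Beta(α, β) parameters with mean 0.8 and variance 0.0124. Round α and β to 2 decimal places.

Write ν = α+β; then α = μν and Var = μ(1−μ)/(ν+1).
ν = μ(1−μ)/Var − 1 = 0.16/0.0124 − 1 = 11.9032.
α = 0.8·11.9032 = 9.52, β = 0.2·11.9032 = 2.38.

α = 9.52, β = 2.38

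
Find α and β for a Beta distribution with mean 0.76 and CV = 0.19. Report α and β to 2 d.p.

σ = CV·μ = 0.19×0.76 = 0.14440, so σ² = 0.020851.
s+1 = μ(1−μ)/σ² = 0.1824/0.020851 = 8.7476, so s = α+β = 7.7476.
α = μs = 5.89, β = (1−μ)s = 1.86.

α = 5.89, β = 1.86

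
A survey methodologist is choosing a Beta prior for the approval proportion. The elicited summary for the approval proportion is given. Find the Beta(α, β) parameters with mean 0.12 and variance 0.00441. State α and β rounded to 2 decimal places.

α = 2.75, β = 20.19

Write ν = α+β; then α = μν and Var = μ(1−μ)/(ν+1).
ν = μ(1−μ)/Var − 1 = 0.1056/0.00441 − 1 = 22.9456.
α = 0.12·22.9456 = 2.75, β = 0.88·22.9456 = 20.19.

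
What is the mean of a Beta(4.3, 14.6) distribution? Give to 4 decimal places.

E[X] = α/(α+β) = 4.3/18.9 = 0.2275.

0.2275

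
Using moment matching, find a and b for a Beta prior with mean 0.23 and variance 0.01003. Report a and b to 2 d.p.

a = 3.83, b = 12.83

By moment matching, a+b = μ(1−μ)/σ² − 1 = (0.23·0.77)/0.01003 − 1 = 17.6570 − 1 = 16.6570.
Since a/(a+b) = μ, a = 0.23·16.6570 = 3.83 and b = 0.77·16.6570 = 12.83.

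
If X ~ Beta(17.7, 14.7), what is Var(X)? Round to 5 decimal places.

0.00742

α+β = 32.4 and αβ = 260.19, so Var = αβ/[(α+β)²(α+β+1)] = 260.19/35061.984 = 0.00742.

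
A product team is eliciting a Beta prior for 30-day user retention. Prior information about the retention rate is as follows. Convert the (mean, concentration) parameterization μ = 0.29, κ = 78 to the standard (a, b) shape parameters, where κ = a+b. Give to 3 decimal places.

a = 22.620, b = 55.380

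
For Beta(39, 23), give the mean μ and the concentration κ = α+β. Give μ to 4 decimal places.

μ = 0.6290, κ = 62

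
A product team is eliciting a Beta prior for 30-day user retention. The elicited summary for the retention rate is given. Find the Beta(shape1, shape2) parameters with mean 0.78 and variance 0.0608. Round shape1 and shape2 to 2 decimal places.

shape1 = 1.42, shape2 = 0.40

By moment matching, shape1+shape2 = μ(1−μ)/σ² − 1 = (0.78·0.22)/0.0608 − 1 = 2.8224 − 1 = 1.8224.
Since shape1/(shape1+shape2) = μ, shape1 = 0.78·1.8224 = 1.42 and shape2 = 0.22·1.8224 = 0.40.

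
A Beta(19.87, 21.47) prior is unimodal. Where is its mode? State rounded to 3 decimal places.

0.480

The density x^(α−1)(1−x)^(β−1) is maximised at (α−1)/(α+β−2) = 18.87/39.34 = 0.480.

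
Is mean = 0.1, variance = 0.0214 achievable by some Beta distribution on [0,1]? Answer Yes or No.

The Beta variance bound is σ² < μ(1−μ).
Here μ(1−μ) = 0.1×0.9 = 0.09, and 0.0214 < 0.09.

Yes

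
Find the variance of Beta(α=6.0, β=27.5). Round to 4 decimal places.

α+β = 33.5 and αβ = 165.00, so Var = αβ/[(α+β)²(α+β+1)] = 165.00/38717.625 = 0.0043.

0.0043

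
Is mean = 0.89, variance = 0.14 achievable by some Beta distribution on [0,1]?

No

A Beta with mean μ has variance μ(1−μ)/(α+β+1) < μ(1−μ).
Here μ(1−μ) = 0.89×0.11 = 0.0979, and 0.14 ≥ 0.0979.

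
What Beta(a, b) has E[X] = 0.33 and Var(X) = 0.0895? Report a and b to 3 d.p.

Let s = a+b. The Beta variance is μ(1−μ)/(s+1).
So s+1 = μ(1−μ)/σ² = (0.33×0.67)/0.0895 = 0.2211/0.0895 = 2.4704, giving s = 1.4704.
Then a = μs = 0.33×1.4704 = 0.485 and b = (1−μ)s = 0.67×1.4704 = 0.985.

a = 0.485, b = 0.985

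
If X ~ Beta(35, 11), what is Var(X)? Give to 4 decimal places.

0.0039

μ = 35/46 = 0.760870; Var = μ(1−μ)/(α+β+1) = 0.1819471/47 = 0.0039.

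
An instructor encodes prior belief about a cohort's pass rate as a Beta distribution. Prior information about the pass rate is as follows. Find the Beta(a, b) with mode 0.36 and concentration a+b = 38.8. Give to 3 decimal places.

a = 14.248, b = 24.552

For a,b>1 the mode is (a−1)/(a+b−2), so a = mode·(κ−2)+1 = 0.36×36.8+1 = 14.248.
And b = (1−mode)·(κ−2)+1 = 0.64×36.8+1 = 24.552.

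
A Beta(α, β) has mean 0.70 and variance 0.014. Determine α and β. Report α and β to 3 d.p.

α = 9.800, β = 4.200

Write ν = α+β; then α = μν and Var = μ(1−μ)/(ν+1).
ν = μ(1−μ)/Var − 1 = 0.2100/0.014 − 1 = 14.0000.
α = 0.70·14.0000 = 9.800, β = 0.30·14.0000 = 4.200.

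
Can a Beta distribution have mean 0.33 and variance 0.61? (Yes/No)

No

A Beta with mean μ has variance μ(1−μ)/(α+β+1) < μ(1−μ).
Here μ(1−μ) = 0.33×0.67 = 0.2211, and 0.61 ≥ 0.2211.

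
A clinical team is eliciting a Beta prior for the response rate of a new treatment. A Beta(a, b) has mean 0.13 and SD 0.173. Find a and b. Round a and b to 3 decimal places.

a = 0.361, b = 2.418

σ² = 0.173² = 0.029929.
With s = a+b, Var = μ(1−μ)/(s+1), so s+1 = (0.13×0.87)/0.029929 = 3.7789 and s = 2.7789.
a = μs = 0.361, b = (1−μ)s = 2.418.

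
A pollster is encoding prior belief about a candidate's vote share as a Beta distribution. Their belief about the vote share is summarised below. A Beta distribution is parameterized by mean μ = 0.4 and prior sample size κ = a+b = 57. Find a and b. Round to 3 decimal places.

a = 22.800, b = 34.200

Split κ in proportion μ : (1−μ): a = 0.4·57 = 22.800, b = 57 − 22.800 = 34.200.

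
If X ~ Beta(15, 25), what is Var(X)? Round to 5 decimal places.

μ = 15/40 = 0.375000; Var = μ(1−μ)/(α+β+1) = 0.2343750/41 = 0.00572.

0.00572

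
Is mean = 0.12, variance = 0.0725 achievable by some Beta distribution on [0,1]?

Yes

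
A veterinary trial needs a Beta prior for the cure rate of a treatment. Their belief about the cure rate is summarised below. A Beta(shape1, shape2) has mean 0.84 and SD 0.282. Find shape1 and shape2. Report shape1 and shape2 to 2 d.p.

First σ² = 0.079524. Setting shape1 = μn, shape2 = (1−μ)n with n = shape1+shape2,
μ(1−μ)/(n+1) = 0.079524 ⇒ n+1 = 0.1344/0.079524 = 1.6901 ⇒ n = 0.6901.
Hence shape1 = 0.84×0.6901 = 0.58, shape2 = 0.16×0.6901 = 0.11.

shape1 = 0.58, shape2 = 0.11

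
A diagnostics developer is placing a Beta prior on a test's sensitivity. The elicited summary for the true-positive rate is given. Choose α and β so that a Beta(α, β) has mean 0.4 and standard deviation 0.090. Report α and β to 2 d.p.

α = 11.45, β = 17.18

Variance = 0.090² = 0.008100. The moment-matching identity α+β = μ(1−μ)/Var − 1 gives
α+β = 0.24/0.008100 − 1 = 28.6296, so α = μ·28.6296 = 11.45 and β = (1−μ)·28.6296 = 17.18.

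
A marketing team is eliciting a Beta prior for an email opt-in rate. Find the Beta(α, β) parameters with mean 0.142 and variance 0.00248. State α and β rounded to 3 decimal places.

α = 6.834, β = 41.293

By moment matching, α+β = μ(1−μ)/σ² − 1 = (0.142·0.858)/0.00248 − 1 = 49.1274 − 1 = 48.1274.
Since α/(α+β) = μ, α = 0.142·48.1274 = 6.834 and β = 0.858·48.1274 = 41.293.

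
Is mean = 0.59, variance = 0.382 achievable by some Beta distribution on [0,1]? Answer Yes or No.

A Beta with mean μ has variance μ(1−μ)/(α+β+1) < μ(1−μ).
Here μ(1−μ) = 0.59×0.41 = 0.2419, and 0.382 ≥ 0.2419.

No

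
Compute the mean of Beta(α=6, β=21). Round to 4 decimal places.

The Beta mean is α/(α+β) = 6/(6+21) = 0.2222.

0.2222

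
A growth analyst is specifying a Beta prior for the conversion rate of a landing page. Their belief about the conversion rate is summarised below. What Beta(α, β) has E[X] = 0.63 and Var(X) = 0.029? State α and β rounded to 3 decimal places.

By moment matching, α+β = μ(1−μ)/σ² − 1 = (0.63·0.37)/0.029 − 1 = 8.0379 − 1 = 7.0379.
Since α/(α+β) = μ, α = 0.63·7.0379 = 4.434 and β = 0.37·7.0379 = 2.604.

α = 4.434, β = 2.604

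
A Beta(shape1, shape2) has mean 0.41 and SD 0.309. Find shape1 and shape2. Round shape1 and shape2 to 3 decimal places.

Variance = 0.309² = 0.095481. The moment-matching identity shape1+shape2 = μ(1−μ)/Var − 1 gives
shape1+shape2 = 0.2419/0.095481 − 1 = 1.5335, so shape1 = μ·1.5335 = 0.629 and shape2 = (1−μ)·1.5335 = 0.905.

shape1 = 0.629, shape2 = 0.905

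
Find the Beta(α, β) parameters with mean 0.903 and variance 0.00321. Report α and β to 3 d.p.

Write ν = α+β; then α = μν and Var = μ(1−μ)/(ν+1).
ν = μ(1−μ)/Var − 1 = 0.087591/0.00321 − 1 = 26.2869.
α = 0.903·26.2869 = 23.737, β = 0.097·26.2869 = 2.550.

α = 23.737, β = 2.550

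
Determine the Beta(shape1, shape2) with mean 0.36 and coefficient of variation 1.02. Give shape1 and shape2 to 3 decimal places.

Var = (CV·μ)² = (1.02×0.36)² = 0.134836.
shape1+shape2 = μ(1−μ)/Var − 1 = 0.2304/0.134836 − 1 = 0.7087.
Thus shape1 = 0.36·0.7087 = 0.255 and shape2 = 0.64·0.7087 = 0.454.

shape1 = 0.255, shape2 = 0.454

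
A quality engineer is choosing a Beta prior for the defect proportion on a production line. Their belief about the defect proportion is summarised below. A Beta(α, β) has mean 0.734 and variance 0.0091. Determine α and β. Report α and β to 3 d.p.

α = 15.014, β = 5.441

By moment matching, α+β = μ(1−μ)/σ² − 1 = (0.734·0.266)/0.0091 − 1 = 21.4554 − 1 = 20.4554.
Since α/(α+β) = μ, α = 0.734·20.4554 = 15.014 and β = 0.266·20.4554 = 5.441.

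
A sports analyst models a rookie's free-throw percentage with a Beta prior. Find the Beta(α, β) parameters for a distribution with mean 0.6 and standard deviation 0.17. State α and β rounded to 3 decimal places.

α = 4.383, β = 2.922

First σ² = 0.0289. Setting α = μn, β = (1−μ)n with n = α+β,
μ(1−μ)/(n+1) = 0.0289 ⇒ n+1 = 0.24/0.0289 = 8.3045 ⇒ n = 7.3045.
Hence α = 0.6×7.3045 = 4.383, β = 0.4×7.3045 = 2.922.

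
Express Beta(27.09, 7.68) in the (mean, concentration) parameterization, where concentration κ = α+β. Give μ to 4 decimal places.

μ = 0.7791, κ = 34.77

κ = α+β = 27.09+7.68 = 34.77; μ = α/κ = 27.09/34.77 = 0.7791.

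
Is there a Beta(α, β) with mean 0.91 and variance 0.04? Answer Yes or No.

The Beta variance bound is σ² < μ(1−μ).
Here μ(1−μ) = 0.91×0.09 = 0.0819, and 0.04 < 0.0819.

Yes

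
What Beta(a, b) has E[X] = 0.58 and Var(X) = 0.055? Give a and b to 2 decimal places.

a = 1.99, b = 1.44

By moment matching, a+b = μ(1−μ)/σ² − 1 = (0.58·0.42)/0.055 − 1 = 4.4291 − 1 = 3.4291.
Since a/(a+b) = μ, a = 0.58·3.4291 = 1.99 and b = 0.42·3.4291 = 1.44.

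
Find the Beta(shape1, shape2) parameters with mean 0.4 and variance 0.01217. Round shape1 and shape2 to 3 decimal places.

Write ν = shape1+shape2; then shape1 = μν and Var = μ(1−μ)/(ν+1).
ν = μ(1−μ)/Var − 1 = 0.24/0.01217 − 1 = 18.7206.
shape1 = 0.4·18.7206 = 7.488, shape2 = 0.6·18.7206 = 11.232.

shape1 = 7.488, shape2 = 11.232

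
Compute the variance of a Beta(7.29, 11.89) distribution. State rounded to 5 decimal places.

α+β = 19.18 and αβ = 86.6781, so Var = αβ/[(α+β)²(α+β+1)] = 86.6781/7423.665032 = 0.01168.

0.01168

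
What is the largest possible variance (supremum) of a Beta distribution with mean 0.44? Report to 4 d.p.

0.2464

For fixed mean μ the Beta variance is μ(1−μ)/(α+β+1), increasing as α+β decreases.
Its least upper bound (not attained) is μ(1−μ) = 0.44·0.56 = 0.2464.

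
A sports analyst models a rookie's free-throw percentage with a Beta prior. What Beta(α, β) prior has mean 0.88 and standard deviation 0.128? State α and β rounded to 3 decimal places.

α = 4.792, β = 0.653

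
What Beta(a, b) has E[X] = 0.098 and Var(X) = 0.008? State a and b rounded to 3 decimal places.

a = 0.985, b = 9.065

By moment matching, a+b = μ(1−μ)/σ² − 1 = (0.098·0.902)/0.008 − 1 = 11.0495 − 1 = 10.0495.
Since a/(a+b) = μ, a = 0.098·10.0495 = 0.985 and b = 0.902·10.0495 = 9.065.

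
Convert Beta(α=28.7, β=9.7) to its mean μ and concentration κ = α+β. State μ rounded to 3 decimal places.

μ = 0.747, κ = 38.4

κ = α+β = 28.7+9.7 = 38.4; μ = α/κ = 28.7/38.4 = 0.747.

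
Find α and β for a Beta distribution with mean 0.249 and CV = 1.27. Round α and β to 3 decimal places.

α = 0.217, β = 0.653

σ = CV·μ = 1.27×0.249 = 0.31623, so σ² = 0.100001.
s+1 = μ(1−μ)/σ² = 0.186999/0.100001 = 1.8700, so s = α+β = 0.8700.
α = μs = 0.217, β = (1−μ)s = 0.653.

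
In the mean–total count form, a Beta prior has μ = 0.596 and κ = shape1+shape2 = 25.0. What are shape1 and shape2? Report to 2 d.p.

Split κ in proportion μ : (1−μ): shape1 = 0.596·25.0 = 14.90, shape2 = 25.0 − 14.90 = 10.10.

shape1 = 14.90, shape2 = 10.10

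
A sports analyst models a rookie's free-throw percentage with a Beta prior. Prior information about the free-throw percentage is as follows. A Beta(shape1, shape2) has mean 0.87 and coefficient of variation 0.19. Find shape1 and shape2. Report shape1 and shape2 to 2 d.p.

shape1 = 2.73, shape2 = 0.41

σ = CV·μ = 0.19×0.87 = 0.16530, so σ² = 0.027324.
s+1 = μ(1−μ)/σ² = 0.1131/0.027324 = 4.1392, so s = shape1+shape2 = 3.1392.
shape1 = μs = 2.73, shape2 = (1−μ)s = 0.41.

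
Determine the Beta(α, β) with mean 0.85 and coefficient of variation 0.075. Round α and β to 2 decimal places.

α = 25.82, β = 4.56

Var = (CV·μ)² = (0.075×0.85)² = 0.004064.
α+β = μ(1−μ)/Var − 1 = 0.1275/0.004064 − 1 = 30.3725.
Thus α = 0.85·30.3725 = 25.82 and β = 0.15·30.3725 = 4.56.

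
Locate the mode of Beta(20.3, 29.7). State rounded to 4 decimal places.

0.4021

With α,β > 1, mode = (α−1)/(α+β−2) = 19.3/48.0 = 0.4021.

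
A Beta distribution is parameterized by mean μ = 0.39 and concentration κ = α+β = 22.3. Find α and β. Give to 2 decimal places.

α = 8.70, β = 13.60

Split κ in proportion μ : (1−μ): α = 0.39·22.3 = 8.70, β = 22.3 − 8.70 = 13.60.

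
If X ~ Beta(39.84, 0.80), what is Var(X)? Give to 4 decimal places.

0.0005

μ = 39.84/40.64 = 0.980315; Var = μ(1−μ)/(α+β+1) = 0.0192975/41.64 = 0.0005.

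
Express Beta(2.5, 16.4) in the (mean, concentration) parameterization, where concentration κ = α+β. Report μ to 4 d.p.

μ = 0.1323, κ = 18.9

κ = α+β = 2.5+16.4 = 18.9; μ = α/κ = 2.5/18.9 = 0.1323.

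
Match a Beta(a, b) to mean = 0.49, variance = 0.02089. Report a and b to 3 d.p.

Let s = a+b. The Beta variance is μ(1−μ)/(s+1).
So s+1 = μ(1−μ)/σ² = (0.49×0.51)/0.02089 = 0.2499/0.02089 = 11.9627, giving s = 10.9627.
Then a = μs = 0.49×10.9627 = 5.372 and b = (1−μ)s = 0.51×10.9627 = 5.591.

a = 5.372, b = 5.591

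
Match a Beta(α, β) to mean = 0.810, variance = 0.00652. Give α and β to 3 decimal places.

By moment matching, α+β = μ(1−μ)/σ² − 1 = (0.810·0.190)/0.00652 − 1 = 23.6043 − 1 = 22.6043.
Since α/(α+β) = μ, α = 0.810·22.6043 = 18.309 and β = 0.190·22.6043 = 4.295.

α = 18.309, β = 4.295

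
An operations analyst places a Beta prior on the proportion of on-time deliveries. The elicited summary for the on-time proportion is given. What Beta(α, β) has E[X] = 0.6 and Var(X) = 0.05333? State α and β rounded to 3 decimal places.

By moment matching, α+β = μ(1−μ)/σ² − 1 = (0.6·0.4)/0.05333 − 1 = 4.5003 − 1 = 3.5003.
Since α/(α+β) = μ, α = 0.6·3.5003 = 2.100 and β = 0.4·3.5003 = 1.400.

α = 2.100, β = 1.400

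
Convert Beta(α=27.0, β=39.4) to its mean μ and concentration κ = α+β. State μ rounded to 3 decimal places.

κ = α+β = 27.0+39.4 = 66.4; μ = α/κ = 27.0/66.4 = 0.407.

μ = 0.407, κ = 66.4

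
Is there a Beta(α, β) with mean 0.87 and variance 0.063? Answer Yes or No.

Yes

The Beta variance bound is σ² < μ(1−μ).
Here μ(1−μ) = 0.87×0.13 = 0.1131, and 0.063 < 0.1131.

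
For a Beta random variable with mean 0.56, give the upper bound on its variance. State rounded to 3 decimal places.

Var = μ(1−μ)/(α+β+1), which approaches μ(1−μ) as α+β → 0.
So the supremum is μ(1−μ) = 0.56×0.44 = 0.246.

0.246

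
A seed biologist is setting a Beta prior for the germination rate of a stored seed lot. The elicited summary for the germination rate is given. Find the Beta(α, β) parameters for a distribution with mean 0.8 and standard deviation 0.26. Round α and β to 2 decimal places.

α = 1.09, β = 0.27

σ² = 0.26² = 0.0676.
With s = α+β, Var = μ(1−μ)/(s+1), so s+1 = (0.8×0.2)/0.0676 = 2.3669 and s = 1.3669.
α = μs = 1.09, β = (1−μ)s = 0.27.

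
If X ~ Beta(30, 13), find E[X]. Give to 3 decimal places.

0.698

E[X] = α/(α+β) = 30/43 = 0.698.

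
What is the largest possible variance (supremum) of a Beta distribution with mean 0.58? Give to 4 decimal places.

For fixed mean μ the Beta variance is μ(1−μ)/(α+β+1), increasing as α+β decreases.
Its least upper bound (not attained) is μ(1−μ) = 0.58·0.42 = 0.2436.

0.2436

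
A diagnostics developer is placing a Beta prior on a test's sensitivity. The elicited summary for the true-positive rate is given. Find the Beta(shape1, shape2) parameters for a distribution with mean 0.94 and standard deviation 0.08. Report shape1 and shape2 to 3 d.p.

shape1 = 7.344, shape2 = 0.469

σ² = 0.08² = 0.0064.
With s = shape1+shape2, Var = μ(1−μ)/(s+1), so s+1 = (0.94×0.06)/0.0064 = 8.8125 and s = 7.8125.
shape1 = μs = 7.344, shape2 = (1−μ)s = 0.469.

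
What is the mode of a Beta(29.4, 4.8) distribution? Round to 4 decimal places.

With α,β > 1, mode = (α−1)/(α+β−2) = 28.4/32.2 = 0.8820.

0.8820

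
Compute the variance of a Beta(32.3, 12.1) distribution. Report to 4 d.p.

Var = αβ/[(α+β)²(α+β+1)] = (32.3×12.1)/(44.4²×45.4) = 390.83/89499.744 = 0.0044.

0.0044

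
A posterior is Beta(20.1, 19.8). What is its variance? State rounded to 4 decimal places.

Var = αβ/[(α+β)²(α+β+1)] = (20.1×19.8)/(39.9²×40.9) = 397.98/65113.209 = 0.0061.

0.0061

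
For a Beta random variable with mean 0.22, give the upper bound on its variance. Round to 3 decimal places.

Var = μ(1−μ)/(α+β+1), which approaches μ(1−μ) as α+β → 0.
So the supremum is μ(1−μ) = 0.22×0.78 = 0.172.

0.172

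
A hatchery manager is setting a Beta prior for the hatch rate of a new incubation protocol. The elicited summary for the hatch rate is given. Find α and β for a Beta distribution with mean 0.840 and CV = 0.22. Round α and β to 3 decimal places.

α = 2.466, β = 0.470

Var = (CV·μ)² = (0.22×0.840)² = 0.034151.
α+β = μ(1−μ)/Var − 1 = 0.134400/0.034151 − 1 = 2.9355.
Thus α = 0.840·2.9355 = 2.466 and β = 0.160·2.9355 = 0.470.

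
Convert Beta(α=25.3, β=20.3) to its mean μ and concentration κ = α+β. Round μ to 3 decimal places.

κ = α+β = 25.3+20.3 = 45.6; μ = α/κ = 25.3/45.6 = 0.555.

μ = 0.555, κ = 45.6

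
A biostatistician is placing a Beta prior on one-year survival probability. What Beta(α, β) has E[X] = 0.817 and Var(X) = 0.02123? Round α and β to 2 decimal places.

α = 4.94, β = 1.11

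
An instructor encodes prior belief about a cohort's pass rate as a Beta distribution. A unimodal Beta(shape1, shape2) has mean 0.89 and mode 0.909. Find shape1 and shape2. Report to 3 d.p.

shape1 = 38.317, shape2 = 4.736

With s = shape1+shape2: μ = shape1/s and mode = (shape1−1)/(s−2). Eliminating shape1 = μs,
μs − 1 = m(s−2) ⇒ s(μ−m) = 1−2m ⇒ s = -0.818/-0.019 = 43.0526.
So shape1 = μs = 38.317, shape2 = (1−μ)s = 4.736.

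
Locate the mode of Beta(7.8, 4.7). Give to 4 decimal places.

0.6476

With α,β > 1, mode = (α−1)/(α+β−2) = 6.8/10.5 = 0.6476.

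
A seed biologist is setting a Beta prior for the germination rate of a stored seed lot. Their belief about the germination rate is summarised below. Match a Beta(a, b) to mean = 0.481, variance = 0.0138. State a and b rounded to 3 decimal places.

a = 8.220, b = 8.870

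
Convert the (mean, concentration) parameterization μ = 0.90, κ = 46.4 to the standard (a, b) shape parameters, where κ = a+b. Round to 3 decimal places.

a = 41.760, b = 4.640

a = μκ = 0.90×46.4 = 41.760 and b = (1−μ)κ = 0.10×46.4 = 4.640.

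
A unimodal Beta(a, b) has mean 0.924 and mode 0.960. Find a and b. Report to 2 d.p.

a = 23.61, b = 1.94

Let s = a+b. Mean gives a = μs = 0.924s; mode gives (a−1)/(s−2) = 0.960.
Substituting: 0.924s − 1 = 0.960(s−2) = 0.960s − 1.920, so -0.036s = -0.920 and s = 25.5556.
Then a = 0.924×25.5556 = 23.61 and b = s−a = 1.94.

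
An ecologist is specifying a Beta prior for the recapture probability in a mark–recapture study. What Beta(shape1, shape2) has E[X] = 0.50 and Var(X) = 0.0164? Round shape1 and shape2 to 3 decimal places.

By moment matching, shape1+shape2 = μ(1−μ)/σ² − 1 = (0.50·0.50)/0.0164 − 1 = 15.2439 − 1 = 14.2439.
Since shape1/(shape1+shape2) = μ, shape1 = 0.50·14.2439 = 7.122 and shape2 = 0.50·14.2439 = 7.122.

shape1 = 7.122, shape2 = 7.122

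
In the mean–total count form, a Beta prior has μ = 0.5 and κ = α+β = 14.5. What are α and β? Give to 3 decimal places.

α = 7.250, β = 7.250

α = μκ = 0.5×14.5 = 7.250 and β = (1−μ)κ = 0.5×14.5 = 7.250.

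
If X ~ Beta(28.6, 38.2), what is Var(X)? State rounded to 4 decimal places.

0.0036

μ = 28.6/66.8 = 0.428144; Var = μ(1−μ)/(α+β+1) = 0.2448367/67.8 = 0.0036.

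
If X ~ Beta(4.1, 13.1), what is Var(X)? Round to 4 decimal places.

Var = αβ/[(α+β)²(α+β+1)] = (4.1×13.1)/(17.2²×18.2) = 53.71/5384.288 = 0.0100.

0.0100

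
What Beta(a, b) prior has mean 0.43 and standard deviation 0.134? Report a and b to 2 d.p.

a = 5.44, b = 7.21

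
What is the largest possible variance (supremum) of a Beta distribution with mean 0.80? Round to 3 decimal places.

0.160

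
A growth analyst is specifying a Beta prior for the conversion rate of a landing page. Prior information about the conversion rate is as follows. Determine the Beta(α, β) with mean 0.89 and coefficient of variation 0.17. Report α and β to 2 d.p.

σ = CV·μ = 0.17×0.89 = 0.15130, so σ² = 0.022892.
s+1 = μ(1−μ)/σ² = 0.0979/0.022892 = 4.2767, so s = α+β = 3.2767.
α = μs = 2.92, β = (1−μ)s = 0.36.

α = 2.92, β = 0.36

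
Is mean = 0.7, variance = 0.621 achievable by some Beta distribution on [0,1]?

No

For any Beta, Var(X) < E[X]·(1−E[X]).
Here μ(1−μ) = 0.7×0.3 = 0.21, and 0.621 ≥ 0.21.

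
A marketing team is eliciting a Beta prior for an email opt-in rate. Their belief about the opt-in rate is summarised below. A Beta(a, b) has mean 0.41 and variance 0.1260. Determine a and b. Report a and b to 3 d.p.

a = 0.377, b = 0.543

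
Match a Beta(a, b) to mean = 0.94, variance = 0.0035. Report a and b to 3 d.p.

Write ν = a+b; then a = μν and Var = μ(1−μ)/(ν+1).
ν = μ(1−μ)/Var − 1 = 0.0564/0.0035 − 1 = 15.1143.
a = 0.94·15.1143 = 14.207, b = 0.06·15.1143 = 0.907.

a = 14.207, b = 0.907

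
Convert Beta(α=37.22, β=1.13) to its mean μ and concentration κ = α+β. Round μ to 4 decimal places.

κ = α+β = 37.22+1.13 = 38.35; μ = α/κ = 37.22/38.35 = 0.9705.

μ = 0.9705, κ = 38.35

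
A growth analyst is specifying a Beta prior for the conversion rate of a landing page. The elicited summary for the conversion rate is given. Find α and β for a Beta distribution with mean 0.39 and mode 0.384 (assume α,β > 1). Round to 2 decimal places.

α = 15.08, β = 23.59

Let s = α+β. Mean gives α = μs = 0.39s; mode gives (α−1)/(s−2) = 0.384.
Substituting: 0.39s − 1 = 0.384(s−2) = 0.384s − 0.768, so 0.006s = 0.232 and s = 38.6667.
Then α = 0.39×38.6667 = 15.08 and β = s−α = 23.59.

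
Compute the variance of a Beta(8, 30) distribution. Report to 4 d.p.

μ = 8/38 = 0.210526; Var = μ(1−μ)/(α+β+1) = 0.1662050/39 = 0.0043.

0.0043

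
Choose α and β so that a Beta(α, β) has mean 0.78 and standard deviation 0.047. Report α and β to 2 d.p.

σ² = 0.047² = 0.002209.
With s = α+β, Var = μ(1−μ)/(s+1), so s+1 = (0.78×0.22)/0.002209 = 77.6822 and s = 76.6822.
α = μs = 59.81, β = (1−μ)s = 16.87.

α = 59.81, β = 16.87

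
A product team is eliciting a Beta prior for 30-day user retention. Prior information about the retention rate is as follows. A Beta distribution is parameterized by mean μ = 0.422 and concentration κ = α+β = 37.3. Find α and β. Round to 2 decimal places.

α = 15.74, β = 21.56

α = μκ = 0.422×37.3 = 15.74 and β = (1−μ)κ = 0.578×37.3 = 21.56.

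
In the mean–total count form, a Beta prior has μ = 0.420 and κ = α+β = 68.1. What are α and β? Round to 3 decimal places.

α = μκ = 0.420×68.1 = 28.602 and β = (1−μ)κ = 0.580×68.1 = 39.498.

α = 28.602, β = 39.498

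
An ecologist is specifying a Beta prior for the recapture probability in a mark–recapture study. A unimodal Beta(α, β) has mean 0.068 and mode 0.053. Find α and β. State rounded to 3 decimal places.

α = 4.053, β = 55.547

Let s = α+β. Mean gives α = μs = 0.068s; mode gives (α−1)/(s−2) = 0.053.
Substituting: 0.068s − 1 = 0.053(s−2) = 0.053s − 0.106, so 0.015s = 0.894 and s = 59.6000.
Then α = 0.068×59.6000 = 4.053 and β = s−α = 55.547.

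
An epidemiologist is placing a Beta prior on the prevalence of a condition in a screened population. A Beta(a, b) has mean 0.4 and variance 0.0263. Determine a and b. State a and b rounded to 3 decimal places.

a = 3.250, b = 4.875

Write ν = a+b; then a = μν and Var = μ(1−μ)/(ν+1).
ν = μ(1−μ)/Var − 1 = 0.24/0.0263 − 1 = 8.1255.
a = 0.4·8.1255 = 3.250, b = 0.6·8.1255 = 4.875.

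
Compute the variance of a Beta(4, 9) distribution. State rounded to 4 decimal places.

μ = 4/13 = 0.307692; Var = μ(1−μ)/(α+β+1) = 0.2130178/14 = 0.0152.

0.0152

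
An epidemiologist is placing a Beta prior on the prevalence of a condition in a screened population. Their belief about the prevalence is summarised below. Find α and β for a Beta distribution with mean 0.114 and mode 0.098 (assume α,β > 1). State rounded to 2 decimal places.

α = 5.73, β = 44.52

With s = α+β: μ = α/s and mode = (α−1)/(s−2). Eliminating α = μs,
μs − 1 = m(s−2) ⇒ s(μ−m) = 1−2m ⇒ s = 0.804/0.016 = 50.2500.
So α = μs = 5.73, β = (1−μ)s = 44.52.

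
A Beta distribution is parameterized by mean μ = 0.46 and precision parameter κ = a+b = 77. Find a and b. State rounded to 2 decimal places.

Split κ in proportion μ : (1−μ): a = 0.46·77 = 35.42, b = 77 − 35.42 = 41.58.

a = 35.42, b = 41.58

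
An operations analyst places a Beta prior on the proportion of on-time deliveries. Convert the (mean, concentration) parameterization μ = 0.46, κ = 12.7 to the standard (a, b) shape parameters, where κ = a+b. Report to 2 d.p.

a = 5.84, b = 6.86

a = μκ = 0.46×12.7 = 5.84 and b = (1−μ)κ = 0.54×12.7 = 6.86.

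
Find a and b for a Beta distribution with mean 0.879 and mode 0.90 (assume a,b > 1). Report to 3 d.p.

a = 33.486, b = 4.610

With s = a+b: μ = a/s and mode = (a−1)/(s−2). Eliminating a = μs,
μs − 1 = m(s−2) ⇒ s(μ−m) = 1−2m ⇒ s = -0.80/-0.021 = 38.0952.
So a = μs = 33.486, b = (1−μ)s = 4.610.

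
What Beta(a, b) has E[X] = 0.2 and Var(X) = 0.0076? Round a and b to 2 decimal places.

a = 4.01, b = 16.04

Write ν = a+b; then a = μν and Var = μ(1−μ)/(ν+1).
ν = μ(1−μ)/Var − 1 = 0.16/0.0076 − 1 = 20.0526.
a = 0.2·20.0526 = 4.01, b = 0.8·20.0526 = 16.04.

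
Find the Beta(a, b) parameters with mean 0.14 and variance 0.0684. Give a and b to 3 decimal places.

a = 0.106, b = 0.654

Let s = a+b. The Beta variance is μ(1−μ)/(s+1).
So s+1 = μ(1−μ)/σ² = (0.14×0.86)/0.0684 = 0.1204/0.0684 = 1.7602, giving s = 0.7602.
Then a = μs = 0.14×0.7602 = 0.106 and b = (1−μ)s = 0.86×0.7602 = 0.654.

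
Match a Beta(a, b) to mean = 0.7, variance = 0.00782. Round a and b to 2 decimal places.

a = 18.10, b = 7.76

By moment matching, a+b = μ(1−μ)/σ² − 1 = (0.7·0.3)/0.00782 − 1 = 26.8542 − 1 = 25.8542.
Since a/(a+b) = μ, a = 0.7·25.8542 = 18.10 and b = 0.3·25.8542 = 7.76.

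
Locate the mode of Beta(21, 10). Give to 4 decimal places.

With α,β > 1, mode = (α−1)/(α+β−2) = 20/29 = 0.6897.

0.6897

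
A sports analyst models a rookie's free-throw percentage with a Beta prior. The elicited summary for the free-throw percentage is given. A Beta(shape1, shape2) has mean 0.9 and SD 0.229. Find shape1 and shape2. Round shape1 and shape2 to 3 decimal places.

shape1 = 0.645, shape2 = 0.072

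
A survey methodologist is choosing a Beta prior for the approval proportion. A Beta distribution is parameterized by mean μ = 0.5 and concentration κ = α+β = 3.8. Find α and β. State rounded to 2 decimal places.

α = 1.90, β = 1.90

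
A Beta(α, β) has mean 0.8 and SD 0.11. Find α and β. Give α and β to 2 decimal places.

α = 9.78, β = 2.44

σ² = 0.11² = 0.0121.
With s = α+β, Var = μ(1−μ)/(s+1), so s+1 = (0.8×0.2)/0.0121 = 13.2231 and s = 12.2231.
α = μs = 9.78, β = (1−μ)s = 2.44.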